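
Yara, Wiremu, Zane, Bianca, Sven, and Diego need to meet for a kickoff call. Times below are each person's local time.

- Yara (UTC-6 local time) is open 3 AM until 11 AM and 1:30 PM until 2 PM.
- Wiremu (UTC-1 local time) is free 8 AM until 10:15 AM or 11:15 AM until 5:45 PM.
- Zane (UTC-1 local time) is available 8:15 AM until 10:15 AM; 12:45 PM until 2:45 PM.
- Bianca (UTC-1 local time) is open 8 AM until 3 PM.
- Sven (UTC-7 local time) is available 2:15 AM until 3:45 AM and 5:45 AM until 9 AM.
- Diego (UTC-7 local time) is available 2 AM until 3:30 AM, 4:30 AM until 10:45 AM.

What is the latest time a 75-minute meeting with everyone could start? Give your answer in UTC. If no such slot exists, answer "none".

Yara in UTC: 09:00-17:00, 19:30-20:00 (add 6h to convert from UTC-6).
Wiremu in UTC: 09:00-11:15, 12:15-18:45 (add 1h to convert from UTC-1).
Zane in UTC: 09:15-11:15, 13:45-15:45 (add 1h to convert from UTC-1).
Bianca in UTC: 09:00-16:00 (add 1h to convert from UTC-1).
Sven in UTC: 09:15-10:45, 12:45-16:00 (add 7h to convert from UTC-7).
Diego in UTC: 09:00-10:30, 11:30-17:45 (add 7h to convert from UTC-7).
Yara ∩ Wiremu: 09:00-11:15, 12:15-17:00.
Yara ∩ Wiremu ∩ Zane: 09:15-11:15, 13:45-15:45.
Yara ∩ Wiremu ∩ Zane ∩ Bianca: 09:15-11:15, 13:45-15:45.
Yara ∩ Wiremu ∩ Zane ∩ Bianca ∩ Sven: 09:15-10:45, 13:45-15:45.
Yara ∩ Wiremu ∩ Zane ∩ Bianca ∩ Sven ∩ Diego: 09:15-10:30, 13:45-15:45.
The last common window of at least 75 minutes is 13:45-15:45; a 75-minute meeting can start as late as 14:30 and still end by 15:45.

14:30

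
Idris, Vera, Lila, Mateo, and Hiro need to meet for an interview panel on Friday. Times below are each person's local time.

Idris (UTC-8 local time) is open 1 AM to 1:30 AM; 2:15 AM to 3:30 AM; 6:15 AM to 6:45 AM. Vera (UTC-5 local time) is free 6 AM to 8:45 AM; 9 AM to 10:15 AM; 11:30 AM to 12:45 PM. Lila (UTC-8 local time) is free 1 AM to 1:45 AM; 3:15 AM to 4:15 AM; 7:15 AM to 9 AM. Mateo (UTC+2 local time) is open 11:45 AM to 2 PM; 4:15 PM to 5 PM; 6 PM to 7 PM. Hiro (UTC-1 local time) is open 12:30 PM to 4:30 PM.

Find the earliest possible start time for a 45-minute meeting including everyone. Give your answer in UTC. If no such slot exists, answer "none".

none

Idris in UTC: 09:00-09:30, 10:15-11:30, 14:15-14:45 (add 8h to convert from UTC-8).
Vera in UTC: 11:00-13:45, 14:00-15:15, 16:30-17:45 (add 5h to convert from UTC-5).
Lila in UTC: 09:00-09:45, 11:15-12:15, 15:15-17:00 (add 8h to convert from UTC-8).
Mateo in UTC: 09:45-12:00, 14:15-15:00, 16:00-17:00 (subtract 2h to convert from UTC+2).
Hiro in UTC: 13:30-17:30 (add 1h to convert from UTC-1).
Idris ∩ Vera: 11:00-11:30, 14:15-14:45.
Idris ∩ Vera ∩ Lila: 11:15-11:30.
Idris ∩ Vera ∩ Lila ∩ Mateo: 11:15-11:30.
Idris ∩ Vera ∩ Lila ∩ Mateo ∩ Hiro: ∅.
There is no time when everyone is free.
No common window is at least 45 minutes long.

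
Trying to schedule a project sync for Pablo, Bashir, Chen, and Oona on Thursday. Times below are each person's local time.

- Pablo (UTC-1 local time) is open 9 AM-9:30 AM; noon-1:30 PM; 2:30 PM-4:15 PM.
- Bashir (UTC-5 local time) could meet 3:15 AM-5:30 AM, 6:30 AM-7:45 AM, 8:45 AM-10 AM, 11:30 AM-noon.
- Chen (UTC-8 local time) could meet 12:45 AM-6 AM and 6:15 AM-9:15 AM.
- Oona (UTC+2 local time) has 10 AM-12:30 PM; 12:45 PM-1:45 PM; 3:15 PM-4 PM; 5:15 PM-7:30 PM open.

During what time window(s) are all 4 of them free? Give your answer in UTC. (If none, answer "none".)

10:00-10:30, 13:45-14:00, 16:30-17:00

Pablo in UTC: 10:00-10:30, 13:00-14:30, 15:30-17:15 (add 1h to convert from UTC-1).
Bashir in UTC: 08:15-10:30, 11:30-12:45, 13:45-15:00, 16:30-17:00 (add 5h to convert from UTC-5).
Chen in UTC: 08:45-14:00, 14:15-17:15 (add 8h to convert from UTC-8).
Oona in UTC: 08:00-10:30, 10:45-11:45, 13:15-14:00, 15:15-17:30 (subtract 2h to convert from UTC+2).
Pablo ∩ Bashir: 10:00-10:30, 13:45-14:30, 16:30-17:00.
Pablo ∩ Bashir ∩ Chen: 10:00-10:30, 13:45-14:00, 14:15-14:30, 16:30-17:00.
Pablo ∩ Bashir ∩ Chen ∩ Oona: 10:00-10:30, 13:45-14:00, 16:30-17:00.
Those are the intersection windows.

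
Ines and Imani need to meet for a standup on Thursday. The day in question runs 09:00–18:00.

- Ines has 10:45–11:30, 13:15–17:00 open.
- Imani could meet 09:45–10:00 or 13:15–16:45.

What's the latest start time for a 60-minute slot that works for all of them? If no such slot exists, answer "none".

Ines ∩ Imani: 13:15-16:45.
The last common window of at least 60 minutes is 13:15-16:45; a 60-minute meeting can start as late as 15:45 and still end by 16:45.

15:45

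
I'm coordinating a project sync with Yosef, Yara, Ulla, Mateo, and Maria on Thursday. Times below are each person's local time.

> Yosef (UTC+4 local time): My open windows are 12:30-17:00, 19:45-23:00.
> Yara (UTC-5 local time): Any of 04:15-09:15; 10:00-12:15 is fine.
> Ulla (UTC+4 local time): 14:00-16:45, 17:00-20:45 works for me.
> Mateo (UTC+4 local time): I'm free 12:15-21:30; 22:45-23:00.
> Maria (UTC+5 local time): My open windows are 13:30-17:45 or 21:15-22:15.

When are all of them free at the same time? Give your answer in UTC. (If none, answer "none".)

10:00-12:45, 16:15-16:45

Yosef in UTC: 08:30-13:00, 15:45-19:00 (subtract 4h to convert from UTC+4).
Yara in UTC: 09:15-14:15, 15:00-17:15 (add 5h to convert from UTC-5).
Ulla in UTC: 10:00-12:45, 13:00-16:45 (subtract 4h to convert from UTC+4).
Mateo in UTC: 08:15-17:30, 18:45-19:00 (subtract 4h to convert from UTC+4).
Maria in UTC: 08:30-12:45, 16:15-17:15 (subtract 5h to convert from UTC+5).
Yosef ∩ Yara: 09:15-13:00, 15:45-17:15.
Yosef ∩ Yara ∩ Ulla: 10:00-12:45, 15:45-16:45.
Yosef ∩ Yara ∩ Ulla ∩ Mateo: 10:00-12:45, 15:45-16:45.
Yosef ∩ Yara ∩ Ulla ∩ Mateo ∩ Maria: 10:00-12:45, 16:15-16:45.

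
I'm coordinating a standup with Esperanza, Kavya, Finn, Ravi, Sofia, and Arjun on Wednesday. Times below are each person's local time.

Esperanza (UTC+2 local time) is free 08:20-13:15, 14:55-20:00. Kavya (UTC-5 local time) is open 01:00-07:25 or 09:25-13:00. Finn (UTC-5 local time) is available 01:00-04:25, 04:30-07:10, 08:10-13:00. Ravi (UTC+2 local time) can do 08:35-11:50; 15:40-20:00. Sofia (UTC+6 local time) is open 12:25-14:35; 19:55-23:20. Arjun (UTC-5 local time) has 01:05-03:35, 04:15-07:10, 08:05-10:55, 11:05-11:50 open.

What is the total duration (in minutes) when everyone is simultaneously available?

Esperanza in UTC: 06:20-11:15, 12:55-18:00 (subtract 2h to convert from UTC+2).
Kavya in UTC: 06:00-12:25, 14:25-18:00 (add 5h to convert from UTC-5).
Finn in UTC: 06:00-09:25, 09:30-12:10, 13:10-18:00 (add 5h to convert from UTC-5).
Ravi in UTC: 06:35-09:50, 13:40-18:00 (subtract 2h to convert from UTC+2).
Sofia in UTC: 06:25-08:35, 13:55-17:20 (subtract 6h to convert from UTC+6).
Arjun in UTC: 06:05-08:35, 09:15-12:10, 13:05-15:55, 16:05-16:50 (add 5h to convert from UTC-5).
Esperanza ∩ Kavya: 06:20-11:15, 14:25-18:00.
Esperanza ∩ Kavya ∩ Finn: 06:20-09:25, 09:30-11:15, 14:25-18:00.
Esperanza ∩ Kavya ∩ Finn ∩ Ravi: 06:35-09:25, 09:30-09:50, 14:25-18:00.
Esperanza ∩ Kavya ∩ Finn ∩ Ravi ∩ Sofia: 06:35-08:35, 14:25-17:20.
Esperanza ∩ Kavya ∩ Finn ∩ Ravi ∩ Sofia ∩ Arjun: 06:35-08:35, 14:25-15:55, 16:05-16:50.
Those are the intersection windows.
Summing the common windows: 120 + 90 + 45 = 255 minutes.

255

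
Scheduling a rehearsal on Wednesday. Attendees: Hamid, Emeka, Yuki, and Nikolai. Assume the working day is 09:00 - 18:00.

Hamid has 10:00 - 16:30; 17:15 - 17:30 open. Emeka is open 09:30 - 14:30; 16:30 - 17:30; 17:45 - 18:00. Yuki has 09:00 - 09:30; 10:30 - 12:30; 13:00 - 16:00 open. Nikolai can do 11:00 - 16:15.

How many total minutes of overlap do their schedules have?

Hamid ∩ Emeka: 10:00-14:30, 17:15-17:30.
Hamid ∩ Emeka ∩ Yuki: 10:30-12:30, 13:00-14:30.
Hamid ∩ Emeka ∩ Yuki ∩ Nikolai: 11:00-12:30, 13:00-14:30.
Summing the common windows: 90 + 90 = 180 minutes.

180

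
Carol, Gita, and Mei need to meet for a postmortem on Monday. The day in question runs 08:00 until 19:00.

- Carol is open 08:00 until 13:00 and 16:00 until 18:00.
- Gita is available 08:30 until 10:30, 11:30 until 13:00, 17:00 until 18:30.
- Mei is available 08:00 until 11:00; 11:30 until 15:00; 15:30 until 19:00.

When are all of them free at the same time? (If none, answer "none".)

Carol ∩ Gita: 08:30-10:30, 11:30-13:00, 17:00-18:00.
Carol ∩ Gita ∩ Mei: 08:30-10:30, 11:30-13:00, 17:00-18:00.
Those are the intersection windows.

08:30-10:30, 11:30-13:00, 17:00-18:00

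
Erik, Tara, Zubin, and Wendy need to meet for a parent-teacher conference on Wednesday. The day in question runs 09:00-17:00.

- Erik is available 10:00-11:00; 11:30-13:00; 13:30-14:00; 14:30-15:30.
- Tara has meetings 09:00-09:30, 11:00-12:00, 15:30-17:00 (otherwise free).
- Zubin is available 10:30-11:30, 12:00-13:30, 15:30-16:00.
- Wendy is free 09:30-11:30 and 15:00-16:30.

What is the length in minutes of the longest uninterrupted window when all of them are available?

30

Erik free: 10:00-11:00, 11:30-13:00, 13:30-14:00, 14:30-15:30.
Tara free: 09:30-11:00, 12:00-15:30 (invert busy blocks within the working day).
Zubin free: 10:30-11:30, 12:00-13:30, 15:30-16:00.
Wendy free: 09:30-11:30, 15:00-16:30.
Erik ∩ Tara: 10:00-11:00, 12:00-13:00, 13:30-14:00, 14:30-15:30.
Erik ∩ Tara ∩ Zubin: 10:30-11:00, 12:00-13:00.
Erik ∩ Tara ∩ Zubin ∩ Wendy: 10:30-11:00.
So the common availability across everyone is 10:30-11:00.
The longest is 10:30-11:00 at 30 minutes.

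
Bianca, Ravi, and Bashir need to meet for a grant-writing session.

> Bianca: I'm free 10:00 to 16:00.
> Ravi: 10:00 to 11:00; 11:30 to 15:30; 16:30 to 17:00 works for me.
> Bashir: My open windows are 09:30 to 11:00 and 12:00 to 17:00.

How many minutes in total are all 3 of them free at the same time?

270

Bianca ∩ Ravi: 10:00-11:00, 11:30-15:30.
Bianca ∩ Ravi ∩ Bashir: 10:00-11:00, 12:00-15:30.
Summing the common windows: 60 + 210 = 270 minutes.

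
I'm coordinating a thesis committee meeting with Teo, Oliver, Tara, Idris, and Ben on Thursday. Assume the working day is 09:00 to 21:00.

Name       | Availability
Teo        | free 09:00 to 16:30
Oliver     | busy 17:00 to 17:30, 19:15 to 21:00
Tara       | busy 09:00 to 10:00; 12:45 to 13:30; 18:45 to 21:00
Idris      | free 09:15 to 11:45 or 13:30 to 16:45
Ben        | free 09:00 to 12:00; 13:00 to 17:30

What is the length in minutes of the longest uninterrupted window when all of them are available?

Teo free: 09:00-16:30.
Oliver free: 09:00-17:00, 17:30-19:15 (invert busy blocks within the working day).
Tara free: 10:00-12:45, 13:30-18:45 (invert busy blocks within the working day).
Idris free: 09:15-11:45, 13:30-16:45.
Ben free: 09:00-12:00, 13:00-17:30.
Teo ∩ Oliver: 09:00-16:30.
Teo ∩ Oliver ∩ Tara: 10:00-12:45, 13:30-16:30.
Teo ∩ Oliver ∩ Tara ∩ Idris: 10:00-11:45, 13:30-16:30.
Teo ∩ Oliver ∩ Tara ∩ Idris ∩ Ben: 10:00-11:45, 13:30-16:30.
The longest is 13:30-16:30 at 180 minutes.

180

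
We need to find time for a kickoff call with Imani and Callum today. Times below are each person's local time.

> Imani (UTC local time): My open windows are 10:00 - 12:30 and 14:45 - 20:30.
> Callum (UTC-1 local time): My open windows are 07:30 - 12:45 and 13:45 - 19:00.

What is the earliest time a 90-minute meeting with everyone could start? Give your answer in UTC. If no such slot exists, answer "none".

Imani in UTC: 10:00-12:30, 14:45-20:30.
Callum in UTC: 08:30-13:45, 14:45-20:00 (add 1h to convert from UTC-1).
Imani ∩ Callum: 10:00-12:30, 14:45-20:00.
The first common window of at least 90 minutes is 10:00-12:30, so the earliest start is 10:00.

10:00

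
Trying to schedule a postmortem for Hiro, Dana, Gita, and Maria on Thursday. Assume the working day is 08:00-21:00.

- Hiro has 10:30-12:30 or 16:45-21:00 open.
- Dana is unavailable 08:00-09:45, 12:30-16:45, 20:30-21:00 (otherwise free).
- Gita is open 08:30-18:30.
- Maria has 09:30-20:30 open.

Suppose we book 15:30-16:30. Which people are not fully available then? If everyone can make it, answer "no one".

Dana, Hiro

Hiro free: 10:30-12:30, 16:45-21:00.
Dana free: 09:45-12:30, 16:45-20:30 (invert busy blocks within the working day).
Gita free: 08:30-18:30.
Maria free: 09:30-20:30.
Hiro: not fully free for 15:30-16:30. Dana: not fully free for 15:30-16:30. Gita: free for 15:30-16:30. Maria: free for 15:30-16:30.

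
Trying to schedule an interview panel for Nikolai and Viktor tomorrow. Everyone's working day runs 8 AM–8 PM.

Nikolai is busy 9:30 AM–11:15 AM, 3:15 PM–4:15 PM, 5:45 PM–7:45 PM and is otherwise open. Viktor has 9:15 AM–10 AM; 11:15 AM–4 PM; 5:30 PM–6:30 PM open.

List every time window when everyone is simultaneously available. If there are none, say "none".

Nikolai free: 08:00-09:30, 11:15-15:15, 16:15-17:45, 19:45-20:00 (invert busy blocks within the working day).
Viktor free: 09:15-10:00, 11:15-16:00, 17:30-18:30.
Nikolai ∩ Viktor: 09:15-09:30, 11:15-15:15, 17:30-17:45.
Those are the intersection windows.

09:15-09:30, 11:15-15:15, 17:30-17:45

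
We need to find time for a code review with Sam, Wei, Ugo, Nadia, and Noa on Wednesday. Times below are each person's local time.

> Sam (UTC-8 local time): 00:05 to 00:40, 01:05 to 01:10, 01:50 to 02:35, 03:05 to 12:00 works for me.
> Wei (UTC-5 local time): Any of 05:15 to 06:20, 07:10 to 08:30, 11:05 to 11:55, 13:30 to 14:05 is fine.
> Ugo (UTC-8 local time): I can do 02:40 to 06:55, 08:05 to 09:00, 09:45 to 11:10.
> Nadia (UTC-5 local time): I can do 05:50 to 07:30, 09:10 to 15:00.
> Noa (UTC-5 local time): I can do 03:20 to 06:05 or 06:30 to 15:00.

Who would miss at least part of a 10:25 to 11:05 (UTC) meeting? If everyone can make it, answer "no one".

Sam in UTC: 08:05-08:40, 09:05-09:10, 09:50-10:35, 11:05-20:00 (add 8h to convert from UTC-8).
Wei in UTC: 10:15-11:20, 12:10-13:30, 16:05-16:55, 18:30-19:05 (add 5h to convert from UTC-5).
Ugo in UTC: 10:40-14:55, 16:05-17:00, 17:45-19:10 (add 8h to convert from UTC-8).
Nadia in UTC: 10:50-12:30, 14:10-20:00 (add 5h to convert from UTC-5).
Noa in UTC: 08:20-11:05, 11:30-20:00 (add 5h to convert from UTC-5).
Sam: not fully free for 10:25-11:05. Wei: free for 10:25-11:05. Ugo: not fully free for 10:25-11:05. Nadia: not fully free for 10:25-11:05. Noa: free for 10:25-11:05.

Nadia, Sam, Ugo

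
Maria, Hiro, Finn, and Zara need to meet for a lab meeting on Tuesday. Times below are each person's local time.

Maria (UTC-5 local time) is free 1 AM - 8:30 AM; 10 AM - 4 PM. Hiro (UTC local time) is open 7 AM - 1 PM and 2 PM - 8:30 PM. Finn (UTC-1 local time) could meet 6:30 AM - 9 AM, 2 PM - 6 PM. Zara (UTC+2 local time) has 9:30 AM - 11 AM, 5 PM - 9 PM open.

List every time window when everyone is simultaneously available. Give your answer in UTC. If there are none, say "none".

Maria in UTC: 06:00-13:30, 15:00-21:00 (add 5h to convert from UTC-5).
Hiro in UTC: 07:00-13:00, 14:00-20:30.
Finn in UTC: 07:30-10:00, 15:00-19:00 (add 1h to convert from UTC-1).
Zara in UTC: 07:30-09:00, 15:00-19:00 (subtract 2h to convert from UTC+2).
Maria ∩ Hiro: 07:00-13:00, 15:00-20:30.
Maria ∩ Hiro ∩ Finn: 07:30-10:00, 15:00-19:00.
Maria ∩ Hiro ∩ Finn ∩ Zara: 07:30-09:00, 15:00-19:00.
Those are the intersection windows.

07:30-09:00, 15:00-19:00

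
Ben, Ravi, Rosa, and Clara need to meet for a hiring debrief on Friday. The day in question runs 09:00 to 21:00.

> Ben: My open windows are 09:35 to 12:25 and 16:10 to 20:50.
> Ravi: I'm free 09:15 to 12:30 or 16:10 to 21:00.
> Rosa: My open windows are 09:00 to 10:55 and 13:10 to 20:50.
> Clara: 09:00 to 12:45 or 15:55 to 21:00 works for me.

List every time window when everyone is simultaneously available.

09:35-10:55, 16:10-20:50

Ben ∩ Ravi: 09:35-12:25, 16:10-20:50.
Ben ∩ Ravi ∩ Rosa: 09:35-10:55, 16:10-20:50.
Ben ∩ Ravi ∩ Rosa ∩ Clara: 09:35-10:55, 16:10-20:50.
So the common availability across everyone is 09:35-10:55, 16:10-20:50.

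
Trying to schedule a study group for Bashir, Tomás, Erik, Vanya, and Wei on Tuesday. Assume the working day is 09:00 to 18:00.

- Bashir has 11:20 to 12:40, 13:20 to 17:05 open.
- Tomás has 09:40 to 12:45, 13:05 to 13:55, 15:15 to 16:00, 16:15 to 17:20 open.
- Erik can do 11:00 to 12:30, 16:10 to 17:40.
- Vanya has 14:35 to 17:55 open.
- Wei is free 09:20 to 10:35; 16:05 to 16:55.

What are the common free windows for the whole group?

Bashir ∩ Tomás: 11:20-12:40, 13:20-13:55, 15:15-16:00, 16:15-17:05.
Bashir ∩ Tomás ∩ Erik: 11:20-12:30, 16:15-17:05.
Bashir ∩ Tomás ∩ Erik ∩ Vanya: 16:15-17:05.
Bashir ∩ Tomás ∩ Erik ∩ Vanya ∩ Wei: 16:15-16:55.
Those are the intersection windows.

16:15-16:55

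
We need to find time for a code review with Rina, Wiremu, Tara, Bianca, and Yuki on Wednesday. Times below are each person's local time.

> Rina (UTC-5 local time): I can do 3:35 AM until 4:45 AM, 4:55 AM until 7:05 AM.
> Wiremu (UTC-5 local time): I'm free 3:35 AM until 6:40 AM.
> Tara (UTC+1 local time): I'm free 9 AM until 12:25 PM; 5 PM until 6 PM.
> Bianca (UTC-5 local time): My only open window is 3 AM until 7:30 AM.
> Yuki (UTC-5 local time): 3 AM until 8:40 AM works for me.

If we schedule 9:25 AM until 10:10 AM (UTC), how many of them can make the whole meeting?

Rina in UTC: 08:35-09:45, 09:55-12:05 (add 5h to convert from UTC-5).
Wiremu in UTC: 08:35-11:40 (add 5h to convert from UTC-5).
Tara in UTC: 08:00-11:25, 16:00-17:00 (subtract 1h to convert from UTC+1).
Bianca in UTC: 08:00-12:30 (add 5h to convert from UTC-5).
Yuki in UTC: 08:00-13:40 (add 5h to convert from UTC-5).
Wiremu, Tara, Bianca, and Yuki can make the full 09:25-10:10 slot — that's 4.

4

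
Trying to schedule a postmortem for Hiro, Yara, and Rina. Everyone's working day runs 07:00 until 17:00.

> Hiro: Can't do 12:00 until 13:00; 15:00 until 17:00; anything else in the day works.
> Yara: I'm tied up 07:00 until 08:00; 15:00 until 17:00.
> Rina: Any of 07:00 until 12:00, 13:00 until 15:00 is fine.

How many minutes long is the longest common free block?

240

Hiro free: 07:00-12:00, 13:00-15:00 (invert busy blocks within the working day).
Yara free: 08:00-15:00 (invert busy blocks within the working day).
Rina free: 07:00-12:00, 13:00-15:00.
Hiro ∩ Yara: 08:00-12:00, 13:00-15:00.
Hiro ∩ Yara ∩ Rina: 08:00-12:00, 13:00-15:00.
The longest is 08:00-12:00 at 240 minutes.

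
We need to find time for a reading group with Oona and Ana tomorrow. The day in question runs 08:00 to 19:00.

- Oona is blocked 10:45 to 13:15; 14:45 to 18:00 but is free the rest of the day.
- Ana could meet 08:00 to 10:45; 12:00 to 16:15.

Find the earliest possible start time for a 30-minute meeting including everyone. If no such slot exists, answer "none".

08:00

Oona free: 08:00-10:45, 13:15-14:45, 18:00-19:00 (invert busy blocks within the working day).
Ana free: 08:00-10:45, 12:00-16:15.
Oona ∩ Ana: 08:00-10:45, 13:15-14:45.
Those are the intersection windows.
The first common window of at least 30 minutes is 08:00-10:45, so the earliest start is 08:00.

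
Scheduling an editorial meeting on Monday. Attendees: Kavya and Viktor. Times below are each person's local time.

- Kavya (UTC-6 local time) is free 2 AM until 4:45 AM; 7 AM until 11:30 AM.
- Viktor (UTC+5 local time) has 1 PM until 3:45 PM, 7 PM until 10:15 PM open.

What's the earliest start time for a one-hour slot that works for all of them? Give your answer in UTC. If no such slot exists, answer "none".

08:00

Kavya in UTC: 08:00-10:45, 13:00-17:30 (add 6h to convert from UTC-6).
Viktor in UTC: 08:00-10:45, 14:00-17:15 (subtract 5h to convert from UTC+5).
Kavya ∩ Viktor: 08:00-10:45, 14:00-17:15.
So the common availability across everyone is 08:00-10:45, 14:00-17:15.
The first common window of at least 60 minutes is 08:00-10:45, so the earliest start is 08:00.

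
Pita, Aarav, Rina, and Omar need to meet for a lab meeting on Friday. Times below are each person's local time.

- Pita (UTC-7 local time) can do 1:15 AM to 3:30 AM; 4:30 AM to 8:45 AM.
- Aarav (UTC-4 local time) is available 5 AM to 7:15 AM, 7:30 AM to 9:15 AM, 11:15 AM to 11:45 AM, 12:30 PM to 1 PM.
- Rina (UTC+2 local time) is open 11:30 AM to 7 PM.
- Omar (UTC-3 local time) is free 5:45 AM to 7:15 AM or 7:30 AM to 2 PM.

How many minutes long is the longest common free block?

105

Pita in UTC: 08:15-10:30, 11:30-15:45 (add 7h to convert from UTC-7).
Aarav in UTC: 09:00-11:15, 11:30-13:15, 15:15-15:45, 16:30-17:00 (add 4h to convert from UTC-4).
Rina in UTC: 09:30-17:00 (subtract 2h to convert from UTC+2).
Omar in UTC: 08:45-10:15, 10:30-17:00 (add 3h to convert from UTC-3).
Pita ∩ Aarav: 09:00-10:30, 11:30-13:15, 15:15-15:45.
Pita ∩ Aarav ∩ Rina: 09:30-10:30, 11:30-13:15, 15:15-15:45.
Pita ∩ Aarav ∩ Rina ∩ Omar: 09:30-10:15, 11:30-13:15, 15:15-15:45.
The longest is 11:30-13:15 at 105 minutes.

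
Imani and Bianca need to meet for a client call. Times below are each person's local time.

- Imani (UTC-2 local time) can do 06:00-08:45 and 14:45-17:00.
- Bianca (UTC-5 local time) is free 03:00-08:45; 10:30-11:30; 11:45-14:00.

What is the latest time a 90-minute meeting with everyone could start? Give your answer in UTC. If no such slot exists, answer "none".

Imani in UTC: 08:00-10:45, 16:45-19:00 (add 2h to convert from UTC-2).
Bianca in UTC: 08:00-13:45, 15:30-16:30, 16:45-19:00 (add 5h to convert from UTC-5).
Imani ∩ Bianca: 08:00-10:45, 16:45-19:00.
So the common availability across everyone is 08:00-10:45, 16:45-19:00.
The last common window of at least 90 minutes is 16:45-19:00; a 90-minute meeting can start as late as 17:30 and still end by 19:00.

17:30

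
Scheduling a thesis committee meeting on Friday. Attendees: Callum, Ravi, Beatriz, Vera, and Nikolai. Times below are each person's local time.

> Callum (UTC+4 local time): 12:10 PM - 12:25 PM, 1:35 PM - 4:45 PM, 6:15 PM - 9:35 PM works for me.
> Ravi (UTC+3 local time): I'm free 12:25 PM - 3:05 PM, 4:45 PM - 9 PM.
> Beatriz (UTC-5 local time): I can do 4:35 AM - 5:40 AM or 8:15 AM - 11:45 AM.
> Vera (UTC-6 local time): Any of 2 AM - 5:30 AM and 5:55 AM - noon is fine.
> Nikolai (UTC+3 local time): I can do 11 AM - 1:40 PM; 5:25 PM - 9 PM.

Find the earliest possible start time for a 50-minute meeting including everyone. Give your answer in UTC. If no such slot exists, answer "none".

Callum in UTC: 08:10-08:25, 09:35-12:45, 14:15-17:35 (subtract 4h to convert from UTC+4).
Ravi in UTC: 09:25-12:05, 13:45-18:00 (subtract 3h to convert from UTC+3).
Beatriz in UTC: 09:35-10:40, 13:15-16:45 (add 5h to convert from UTC-5).
Vera in UTC: 08:00-11:30, 11:55-18:00 (add 6h to convert from UTC-6).
Nikolai in UTC: 08:00-10:40, 14:25-18:00 (subtract 3h to convert from UTC+3).
Callum ∩ Ravi: 09:35-12:05, 14:15-17:35.
Callum ∩ Ravi ∩ Beatriz: 09:35-10:40, 14:15-16:45.
Callum ∩ Ravi ∩ Beatriz ∩ Vera: 09:35-10:40, 14:15-16:45.
Callum ∩ Ravi ∩ Beatriz ∩ Vera ∩ Nikolai: 09:35-10:40, 14:25-16:45.
The first common window of at least 50 minutes is 09:35-10:40, so the earliest start is 09:35.

09:35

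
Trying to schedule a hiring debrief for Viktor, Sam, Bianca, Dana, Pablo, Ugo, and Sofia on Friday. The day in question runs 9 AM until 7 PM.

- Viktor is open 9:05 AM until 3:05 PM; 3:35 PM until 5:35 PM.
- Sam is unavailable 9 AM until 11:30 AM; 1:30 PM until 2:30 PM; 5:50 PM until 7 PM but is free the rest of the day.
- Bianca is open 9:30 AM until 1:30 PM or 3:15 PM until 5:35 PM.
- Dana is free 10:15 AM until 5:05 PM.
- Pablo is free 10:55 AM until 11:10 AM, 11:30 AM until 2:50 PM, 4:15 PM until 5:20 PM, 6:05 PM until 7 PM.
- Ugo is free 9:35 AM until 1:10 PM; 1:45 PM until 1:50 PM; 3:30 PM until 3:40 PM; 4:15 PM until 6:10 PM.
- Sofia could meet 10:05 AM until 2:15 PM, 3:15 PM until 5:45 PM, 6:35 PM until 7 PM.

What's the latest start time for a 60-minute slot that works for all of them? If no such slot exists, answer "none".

12:10

Viktor free: 09:05-15:05, 15:35-17:35.
Sam free: 11:30-13:30, 14:30-17:50 (invert busy blocks within the working day).
Bianca free: 09:30-13:30, 15:15-17:35.
Dana free: 10:15-17:05.
Pablo free: 10:55-11:10, 11:30-14:50, 16:15-17:20, 18:05-19:00.
Ugo free: 09:35-13:10, 13:45-13:50, 15:30-15:40, 16:15-18:10.
Sofia free: 10:05-14:15, 15:15-17:45, 18:35-19:00.
Viktor ∩ Sam: 11:30-13:30, 14:30-15:05, 15:35-17:35.
Viktor ∩ Sam ∩ Bianca: 11:30-13:30, 15:35-17:35.
Viktor ∩ Sam ∩ Bianca ∩ Dana: 11:30-13:30, 15:35-17:05.
Viktor ∩ Sam ∩ Bianca ∩ Dana ∩ Pablo: 11:30-13:30, 16:15-17:05.
Viktor ∩ Sam ∩ Bianca ∩ Dana ∩ Pablo ∩ Ugo: 11:30-13:10, 16:15-17:05.
Viktor ∩ Sam ∩ Bianca ∩ Dana ∩ Pablo ∩ Ugo ∩ Sofia: 11:30-13:10, 16:15-17:05.
The last common window of at least 60 minutes is 11:30-13:10; a 60-minute meeting can start as late as 12:10 and still end by 13:10.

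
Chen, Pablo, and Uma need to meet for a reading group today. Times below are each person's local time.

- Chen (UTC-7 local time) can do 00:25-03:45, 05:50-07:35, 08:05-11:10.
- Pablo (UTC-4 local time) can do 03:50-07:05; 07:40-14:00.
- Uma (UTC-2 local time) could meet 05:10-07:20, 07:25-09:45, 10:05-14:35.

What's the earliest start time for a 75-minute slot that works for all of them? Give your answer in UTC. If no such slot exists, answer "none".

Chen in UTC: 07:25-10:45, 12:50-14:35, 15:05-18:10 (add 7h to convert from UTC-7).
Pablo in UTC: 07:50-11:05, 11:40-18:00 (add 4h to convert from UTC-4).
Uma in UTC: 07:10-09:20, 09:25-11:45, 12:05-16:35 (add 2h to convert from UTC-2).
Chen ∩ Pablo: 07:50-10:45, 12:50-14:35, 15:05-18:00.
Chen ∩ Pablo ∩ Uma: 07:50-09:20, 09:25-10:45, 12:50-14:35, 15:05-16:35.
The first common window of at least 75 minutes is 07:50-09:20, so the earliest start is 07:50.

07:50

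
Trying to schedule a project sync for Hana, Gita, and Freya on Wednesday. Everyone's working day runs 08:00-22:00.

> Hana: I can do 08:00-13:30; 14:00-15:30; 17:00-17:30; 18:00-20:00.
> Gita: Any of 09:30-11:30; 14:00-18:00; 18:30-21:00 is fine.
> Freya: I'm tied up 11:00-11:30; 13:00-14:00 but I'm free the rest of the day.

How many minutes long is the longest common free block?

90

Hana free: 08:00-13:30, 14:00-15:30, 17:00-17:30, 18:00-20:00.
Gita free: 09:30-11:30, 14:00-18:00, 18:30-21:00.
Freya free: 08:00-11:00, 11:30-13:00, 14:00-22:00 (invert busy blocks within the working day).
Hana ∩ Gita: 09:30-11:30, 14:00-15:30, 17:00-17:30, 18:30-20:00.
Hana ∩ Gita ∩ Freya: 09:30-11:00, 14:00-15:30, 17:00-17:30, 18:30-20:00.
The longest is 09:30-11:00 at 90 minutes.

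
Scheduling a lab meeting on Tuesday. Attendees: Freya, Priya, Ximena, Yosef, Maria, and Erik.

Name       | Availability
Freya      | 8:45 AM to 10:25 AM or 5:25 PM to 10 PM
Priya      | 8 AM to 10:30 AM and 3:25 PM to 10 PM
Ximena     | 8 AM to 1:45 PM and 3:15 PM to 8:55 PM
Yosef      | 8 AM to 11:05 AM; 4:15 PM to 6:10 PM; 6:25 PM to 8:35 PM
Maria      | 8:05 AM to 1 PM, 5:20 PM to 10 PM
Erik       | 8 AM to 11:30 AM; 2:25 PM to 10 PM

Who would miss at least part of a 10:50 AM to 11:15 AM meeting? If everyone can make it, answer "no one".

Freya: not fully free for 10:50-11:15. Priya: not fully free for 10:50-11:15. Ximena: free for 10:50-11:15. Yosef: not fully free for 10:50-11:15. Maria: free for 10:50-11:15. Erik: free for 10:50-11:15.

Freya, Priya, Yosef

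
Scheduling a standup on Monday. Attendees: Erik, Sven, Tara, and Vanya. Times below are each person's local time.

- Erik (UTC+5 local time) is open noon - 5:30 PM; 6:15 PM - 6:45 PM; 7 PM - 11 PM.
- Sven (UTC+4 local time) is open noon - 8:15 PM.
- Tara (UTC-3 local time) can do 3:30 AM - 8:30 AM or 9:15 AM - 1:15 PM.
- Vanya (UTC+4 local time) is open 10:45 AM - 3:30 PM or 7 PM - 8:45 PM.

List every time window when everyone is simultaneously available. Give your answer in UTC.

Erik in UTC: 07:00-12:30, 13:15-13:45, 14:00-18:00 (subtract 5h to convert from UTC+5).
Sven in UTC: 08:00-16:15 (subtract 4h to convert from UTC+4).
Tara in UTC: 06:30-11:30, 12:15-16:15 (add 3h to convert from UTC-3).
Vanya in UTC: 06:45-11:30, 15:00-16:45 (subtract 4h to convert from UTC+4).
Erik ∩ Sven: 08:00-12:30, 13:15-13:45, 14:00-16:15.
Erik ∩ Sven ∩ Tara: 08:00-11:30, 12:15-12:30, 13:15-13:45, 14:00-16:15.
Erik ∩ Sven ∩ Tara ∩ Vanya: 08:00-11:30, 15:00-16:15.
Those are the intersection windows.

08:00-11:30, 15:00-16:15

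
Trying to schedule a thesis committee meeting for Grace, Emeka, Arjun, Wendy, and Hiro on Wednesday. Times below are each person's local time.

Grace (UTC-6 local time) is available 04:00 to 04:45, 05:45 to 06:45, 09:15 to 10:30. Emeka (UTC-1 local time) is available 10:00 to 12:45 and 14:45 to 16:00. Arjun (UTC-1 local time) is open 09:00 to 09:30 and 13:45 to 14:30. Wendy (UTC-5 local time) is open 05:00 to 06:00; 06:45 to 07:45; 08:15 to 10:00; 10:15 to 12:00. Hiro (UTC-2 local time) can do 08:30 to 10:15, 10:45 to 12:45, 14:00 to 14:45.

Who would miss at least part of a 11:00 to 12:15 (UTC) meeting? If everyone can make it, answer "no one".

Arjun, Grace, Wendy

Grace in UTC: 10:00-10:45, 11:45-12:45, 15:15-16:30 (add 6h to convert from UTC-6).
Emeka in UTC: 11:00-13:45, 15:45-17:00 (add 1h to convert from UTC-1).
Arjun in UTC: 10:00-10:30, 14:45-15:30 (add 1h to convert from UTC-1).
Wendy in UTC: 10:00-11:00, 11:45-12:45, 13:15-15:00, 15:15-17:00 (add 5h to convert from UTC-5).
Hiro in UTC: 10:30-12:15, 12:45-14:45, 16:00-16:45 (add 2h to convert from UTC-2).
Grace: not fully free for 11:00-12:15. Emeka: free for 11:00-12:15. Arjun: not fully free for 11:00-12:15. Wendy: not fully free for 11:00-12:15. Hiro: free for 11:00-12:15.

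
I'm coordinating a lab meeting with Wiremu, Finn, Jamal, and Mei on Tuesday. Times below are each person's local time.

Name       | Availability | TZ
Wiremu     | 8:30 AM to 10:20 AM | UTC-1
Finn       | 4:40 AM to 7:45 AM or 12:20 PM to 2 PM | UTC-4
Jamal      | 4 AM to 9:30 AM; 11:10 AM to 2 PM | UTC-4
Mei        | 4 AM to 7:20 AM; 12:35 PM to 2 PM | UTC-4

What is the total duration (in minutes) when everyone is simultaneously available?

110

Wiremu in UTC: 09:30-11:20 (add 1h to convert from UTC-1).
Finn in UTC: 08:40-11:45, 16:20-18:00 (add 4h to convert from UTC-4).
Jamal in UTC: 08:00-13:30, 15:10-18:00 (add 4h to convert from UTC-4).
Mei in UTC: 08:00-11:20, 16:35-18:00 (add 4h to convert from UTC-4).
Wiremu ∩ Finn: 09:30-11:20.
Wiremu ∩ Finn ∩ Jamal: 09:30-11:20.
Wiremu ∩ Finn ∩ Jamal ∩ Mei: 09:30-11:20.
That's a single block of 110 minutes.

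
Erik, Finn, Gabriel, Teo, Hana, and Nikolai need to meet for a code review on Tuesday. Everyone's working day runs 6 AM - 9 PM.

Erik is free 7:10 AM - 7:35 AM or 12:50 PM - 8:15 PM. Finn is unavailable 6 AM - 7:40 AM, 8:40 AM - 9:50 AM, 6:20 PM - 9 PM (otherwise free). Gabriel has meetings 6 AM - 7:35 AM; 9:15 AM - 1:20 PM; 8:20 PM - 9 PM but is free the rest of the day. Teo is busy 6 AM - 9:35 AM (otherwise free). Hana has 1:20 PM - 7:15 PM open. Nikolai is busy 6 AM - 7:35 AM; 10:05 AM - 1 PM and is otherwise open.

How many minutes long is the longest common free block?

300

Erik free: 07:10-07:35, 12:50-20:15.
Finn free: 07:40-08:40, 09:50-18:20 (invert busy blocks within the working day).
Gabriel free: 07:35-09:15, 13:20-20:20 (invert busy blocks within the working day).
Teo free: 09:35-21:00 (invert busy blocks within the working day).
Hana free: 13:20-19:15.
Nikolai free: 07:35-10:05, 13:00-21:00 (invert busy blocks within the working day).
Erik ∩ Finn: 12:50-18:20.
Erik ∩ Finn ∩ Gabriel: 13:20-18:20.
Erik ∩ Finn ∩ Gabriel ∩ Teo: 13:20-18:20.
Erik ∩ Finn ∩ Gabriel ∩ Teo ∩ Hana: 13:20-18:20.
Erik ∩ Finn ∩ Gabriel ∩ Teo ∩ Hana ∩ Nikolai: 13:20-18:20.
The longest is 13:20-18:20 at 300 minutes.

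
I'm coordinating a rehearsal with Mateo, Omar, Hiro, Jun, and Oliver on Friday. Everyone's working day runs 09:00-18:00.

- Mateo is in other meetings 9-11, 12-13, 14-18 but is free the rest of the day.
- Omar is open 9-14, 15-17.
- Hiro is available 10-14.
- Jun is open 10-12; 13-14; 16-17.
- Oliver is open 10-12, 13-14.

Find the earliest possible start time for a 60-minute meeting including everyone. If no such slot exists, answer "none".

Mateo free: 11:00-12:00, 13:00-14:00 (invert busy blocks within the working day).
Omar free: 09:00-14:00, 15:00-17:00.
Hiro free: 10:00-14:00.
Jun free: 10:00-12:00, 13:00-14:00, 16:00-17:00.
Oliver free: 10:00-12:00, 13:00-14:00.
Mateo ∩ Omar: 11:00-12:00, 13:00-14:00.
Mateo ∩ Omar ∩ Hiro: 11:00-12:00, 13:00-14:00.
Mateo ∩ Omar ∩ Hiro ∩ Jun: 11:00-12:00, 13:00-14:00.
Mateo ∩ Omar ∩ Hiro ∩ Jun ∩ Oliver: 11:00-12:00, 13:00-14:00.
The first common window of at least 60 minutes is 11:00-12:00, so the earliest start is 11:00.

11:00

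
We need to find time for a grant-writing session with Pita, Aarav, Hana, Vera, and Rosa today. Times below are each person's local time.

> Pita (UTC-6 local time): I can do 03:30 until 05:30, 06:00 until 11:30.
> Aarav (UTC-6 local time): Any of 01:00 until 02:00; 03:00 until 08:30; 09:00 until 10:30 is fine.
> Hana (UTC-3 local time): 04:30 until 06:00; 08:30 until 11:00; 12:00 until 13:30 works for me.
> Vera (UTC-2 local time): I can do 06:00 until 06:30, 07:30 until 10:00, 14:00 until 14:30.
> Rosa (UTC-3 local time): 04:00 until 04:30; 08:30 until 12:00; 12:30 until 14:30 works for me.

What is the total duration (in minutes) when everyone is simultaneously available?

Pita in UTC: 09:30-11:30, 12:00-17:30 (add 6h to convert from UTC-6).
Aarav in UTC: 07:00-08:00, 09:00-14:30, 15:00-16:30 (add 6h to convert from UTC-6).
Hana in UTC: 07:30-09:00, 11:30-14:00, 15:00-16:30 (add 3h to convert from UTC-3).
Vera in UTC: 08:00-08:30, 09:30-12:00, 16:00-16:30 (add 2h to convert from UTC-2).
Rosa in UTC: 07:00-07:30, 11:30-15:00, 15:30-17:30 (add 3h to convert from UTC-3).
Pita ∩ Aarav: 09:30-11:30, 12:00-14:30, 15:00-16:30.
Pita ∩ Aarav ∩ Hana: 12:00-14:00, 15:00-16:30.
Pita ∩ Aarav ∩ Hana ∩ Vera: 16:00-16:30.
Pita ∩ Aarav ∩ Hana ∩ Vera ∩ Rosa: 16:00-16:30.
That's a single block of 30 minutes.

30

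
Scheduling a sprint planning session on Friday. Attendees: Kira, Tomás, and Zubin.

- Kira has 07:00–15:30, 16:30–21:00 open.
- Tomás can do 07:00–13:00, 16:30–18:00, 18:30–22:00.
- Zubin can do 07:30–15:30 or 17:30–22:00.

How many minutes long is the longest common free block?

Kira ∩ Tomás: 07:00-13:00, 16:30-18:00, 18:30-21:00.
Kira ∩ Tomás ∩ Zubin: 07:30-13:00, 17:30-18:00, 18:30-21:00.
So the common availability across everyone is 07:30-13:00, 17:30-18:00, 18:30-21:00.
The longest is 07:30-13:00 at 330 minutes.

330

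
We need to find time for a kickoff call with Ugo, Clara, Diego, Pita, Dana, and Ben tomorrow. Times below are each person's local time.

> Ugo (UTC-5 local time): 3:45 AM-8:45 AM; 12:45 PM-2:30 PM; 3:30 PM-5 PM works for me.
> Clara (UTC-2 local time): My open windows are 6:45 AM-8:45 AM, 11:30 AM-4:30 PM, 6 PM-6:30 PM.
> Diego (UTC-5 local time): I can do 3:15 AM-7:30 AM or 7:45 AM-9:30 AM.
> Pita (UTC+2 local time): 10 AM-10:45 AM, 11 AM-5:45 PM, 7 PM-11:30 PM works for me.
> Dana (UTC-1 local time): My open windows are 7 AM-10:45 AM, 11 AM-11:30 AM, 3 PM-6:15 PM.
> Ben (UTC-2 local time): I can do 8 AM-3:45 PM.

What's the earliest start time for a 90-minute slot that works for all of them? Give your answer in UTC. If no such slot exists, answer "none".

none

Ugo in UTC: 08:45-13:45, 17:45-19:30, 20:30-22:00 (add 5h to convert from UTC-5).
Clara in UTC: 08:45-10:45, 13:30-18:30, 20:00-20:30 (add 2h to convert from UTC-2).
Diego in UTC: 08:15-12:30, 12:45-14:30 (add 5h to convert from UTC-5).
Pita in UTC: 08:00-08:45, 09:00-15:45, 17:00-21:30 (subtract 2h to convert from UTC+2).
Dana in UTC: 08:00-11:45, 12:00-12:30, 16:00-19:15 (add 1h to convert from UTC-1).
Ben in UTC: 10:00-17:45 (add 2h to convert from UTC-2).
Ugo ∩ Clara: 08:45-10:45, 13:30-13:45, 17:45-18:30.
Ugo ∩ Clara ∩ Diego: 08:45-10:45, 13:30-13:45.
Ugo ∩ Clara ∩ Diego ∩ Pita: 09:00-10:45, 13:30-13:45.
Ugo ∩ Clara ∩ Diego ∩ Pita ∩ Dana: 09:00-10:45.
Ugo ∩ Clara ∩ Diego ∩ Pita ∩ Dana ∩ Ben: 10:00-10:45.
Those are the intersection windows.
No common window is at least 90 minutes long.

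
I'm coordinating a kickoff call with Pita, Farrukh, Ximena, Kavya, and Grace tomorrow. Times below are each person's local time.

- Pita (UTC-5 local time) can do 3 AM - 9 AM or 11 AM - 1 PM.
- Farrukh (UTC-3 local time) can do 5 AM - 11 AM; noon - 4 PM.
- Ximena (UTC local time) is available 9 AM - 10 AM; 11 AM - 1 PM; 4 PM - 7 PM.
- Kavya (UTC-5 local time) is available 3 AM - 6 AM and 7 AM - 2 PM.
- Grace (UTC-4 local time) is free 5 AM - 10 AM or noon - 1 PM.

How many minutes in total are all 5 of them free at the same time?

Pita in UTC: 08:00-14:00, 16:00-18:00 (add 5h to convert from UTC-5).
Farrukh in UTC: 08:00-14:00, 15:00-19:00 (add 3h to convert from UTC-3).
Ximena in UTC: 09:00-10:00, 11:00-13:00, 16:00-19:00.
Kavya in UTC: 08:00-11:00, 12:00-19:00 (add 5h to convert from UTC-5).
Grace in UTC: 09:00-14:00, 16:00-17:00 (add 4h to convert from UTC-4).
Pita ∩ Farrukh: 08:00-14:00, 16:00-18:00.
Pita ∩ Farrukh ∩ Ximena: 09:00-10:00, 11:00-13:00, 16:00-18:00.
Pita ∩ Farrukh ∩ Ximena ∩ Kavya: 09:00-10:00, 12:00-13:00, 16:00-18:00.
Pita ∩ Farrukh ∩ Ximena ∩ Kavya ∩ Grace: 09:00-10:00, 12:00-13:00, 16:00-17:00.
Summing the common windows: 60 + 60 + 60 = 180 minutes.

180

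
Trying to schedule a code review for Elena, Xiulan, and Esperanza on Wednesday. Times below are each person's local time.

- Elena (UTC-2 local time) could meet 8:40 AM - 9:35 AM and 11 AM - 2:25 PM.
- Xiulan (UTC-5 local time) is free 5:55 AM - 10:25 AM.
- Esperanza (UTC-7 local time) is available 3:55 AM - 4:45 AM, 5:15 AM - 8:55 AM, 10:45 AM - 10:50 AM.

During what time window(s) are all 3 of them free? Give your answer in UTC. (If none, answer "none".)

10:55-11:35, 13:00-15:25

Elena in UTC: 10:40-11:35, 13:00-16:25 (add 2h to convert from UTC-2).
Xiulan in UTC: 10:55-15:25 (add 5h to convert from UTC-5).
Esperanza in UTC: 10:55-11:45, 12:15-15:55, 17:45-17:50 (add 7h to convert from UTC-7).
Elena ∩ Xiulan: 10:55-11:35, 13:00-15:25.
Elena ∩ Xiulan ∩ Esperanza: 10:55-11:35, 13:00-15:25.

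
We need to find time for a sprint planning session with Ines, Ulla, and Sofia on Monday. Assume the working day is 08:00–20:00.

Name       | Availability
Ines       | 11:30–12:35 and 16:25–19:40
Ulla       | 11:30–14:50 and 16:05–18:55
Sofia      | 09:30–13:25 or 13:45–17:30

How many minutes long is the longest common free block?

Ines ∩ Ulla: 11:30-12:35, 16:25-18:55.
Ines ∩ Ulla ∩ Sofia: 11:30-12:35, 16:25-17:30.
Those are the intersection windows.
The longest is 11:30-12:35 at 65 minutes.

65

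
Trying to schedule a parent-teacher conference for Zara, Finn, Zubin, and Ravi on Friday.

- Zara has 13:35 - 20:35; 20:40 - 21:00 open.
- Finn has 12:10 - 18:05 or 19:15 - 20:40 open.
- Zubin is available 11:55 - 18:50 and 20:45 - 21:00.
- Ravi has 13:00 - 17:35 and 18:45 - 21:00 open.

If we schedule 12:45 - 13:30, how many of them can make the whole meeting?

2

Finn and Zubin can make the full 12:45-13:30 slot — that's 2.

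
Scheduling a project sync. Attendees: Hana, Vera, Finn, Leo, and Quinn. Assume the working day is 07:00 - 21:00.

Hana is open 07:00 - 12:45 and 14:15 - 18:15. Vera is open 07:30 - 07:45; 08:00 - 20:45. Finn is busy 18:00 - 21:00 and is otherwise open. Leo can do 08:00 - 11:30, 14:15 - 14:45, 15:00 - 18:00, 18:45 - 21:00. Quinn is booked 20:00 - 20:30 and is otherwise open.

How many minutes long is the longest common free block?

Hana free: 07:00-12:45, 14:15-18:15.
Vera free: 07:30-07:45, 08:00-20:45.
Finn free: 07:00-18:00 (invert busy blocks within the working day).
Leo free: 08:00-11:30, 14:15-14:45, 15:00-18:00, 18:45-21:00.
Quinn free: 07:00-20:00, 20:30-21:00 (invert busy blocks within the working day).
Hana ∩ Vera: 07:30-07:45, 08:00-12:45, 14:15-18:15.
Hana ∩ Vera ∩ Finn: 07:30-07:45, 08:00-12:45, 14:15-18:00.
Hana ∩ Vera ∩ Finn ∩ Leo: 08:00-11:30, 14:15-14:45, 15:00-18:00.
Hana ∩ Vera ∩ Finn ∩ Leo ∩ Quinn: 08:00-11:30, 14:15-14:45, 15:00-18:00.
So the common availability across everyone is 08:00-11:30, 14:15-14:45, 15:00-18:00.
The longest is 08:00-11:30 at 210 minutes.

210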